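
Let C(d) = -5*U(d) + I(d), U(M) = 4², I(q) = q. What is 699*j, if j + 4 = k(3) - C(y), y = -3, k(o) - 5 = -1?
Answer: 58017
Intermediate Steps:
k(o) = 4 (k(o) = 5 - 1 = 4)
U(M) = 16
C(d) = -80 + d (C(d) = -5*16 + d = -80 + d)
j = 83 (j = -4 + (4 - (-80 - 3)) = -4 + (4 - 1*(-83)) = -4 + (4 + 83) = -4 + 87 = 83)
699*j = 699*83 = 58017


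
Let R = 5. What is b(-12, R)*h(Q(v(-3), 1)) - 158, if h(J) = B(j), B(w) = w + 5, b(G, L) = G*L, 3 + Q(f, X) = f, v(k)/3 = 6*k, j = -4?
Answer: -218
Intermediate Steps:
v(k) = 18*k (v(k) = 3*(6*k) = 18*k)
Q(f, X) = -3 + f
B(w) = 5 + w
h(J) = 1 (h(J) = 5 - 4 = 1)
b(-12, R)*h(Q(v(-3), 1)) - 158 = -12*5*1 - 158 = -60*1 - 158 = -60 - 158 = -218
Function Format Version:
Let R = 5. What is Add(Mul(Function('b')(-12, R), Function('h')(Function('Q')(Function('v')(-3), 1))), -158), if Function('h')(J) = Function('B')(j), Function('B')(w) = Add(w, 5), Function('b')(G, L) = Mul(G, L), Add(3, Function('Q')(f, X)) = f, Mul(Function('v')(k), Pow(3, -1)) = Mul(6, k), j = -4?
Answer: -218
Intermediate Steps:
Function('v')(k) = Mul(18, k) (Function('v')(k) = Mul(3, Mul(6, k)) = Mul(18, k))
Function('Q')(f, X) = Add(-3, f)
Function('B')(w) = Add(5, w)
Function('h')(J) = 1 (Function('h')(J) = Add(5, -4) = 1)
Add(Mul(Function('b')(-12, R), Function('h')(Function('Q')(Function('v')(-3), 1))), -158) = Add(Mul(Mul(-12, 5), 1), -158) = Add(Mul(-60, 1), -158) = Add(-60, -158) = -218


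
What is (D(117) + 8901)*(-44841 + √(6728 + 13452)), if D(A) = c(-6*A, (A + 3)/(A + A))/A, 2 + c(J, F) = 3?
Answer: -15566074846/39 + 2082836*√5045/117 ≈ -3.9787e+8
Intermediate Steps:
c(J, F) = 1 (c(J, F) = -2 + 3 = 1)
D(A) = 1/A
(D(117) + 8901)*(-44841 + √(6728 + 13452)) = (1/117 + 8901)*(-44841 + √(6728 + 13452)) = (1/117 + 8901)*(-44841 + √20180) = 1041418*(-44841 + 2*√5045)/117 = -15566074846/39 + 2082836*√5045/117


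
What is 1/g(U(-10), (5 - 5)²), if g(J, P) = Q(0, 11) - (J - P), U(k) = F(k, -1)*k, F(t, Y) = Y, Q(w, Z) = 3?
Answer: -⅐ ≈ -0.14286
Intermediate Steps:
U(k) = -k
g(J, P) = 3 + P - J (g(J, P) = 3 - (J - P) = 3 + (P - J) = 3 + P - J)
1/g(U(-10), (5 - 5)²) = 1/(3 + (5 - 5)² - (-1)*(-10)) = 1/(3 + 0² - 1*10) = 1/(3 + 0 - 10) = 1/(-7) = -⅐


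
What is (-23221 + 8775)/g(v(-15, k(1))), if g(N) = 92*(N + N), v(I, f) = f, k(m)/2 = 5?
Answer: -7223/920 ≈ -7.8511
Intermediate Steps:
k(m) = 10 (k(m) = 2*5 = 10)
g(N) = 184*N (g(N) = 92*(2*N) = 184*N)
(-23221 + 8775)/g(v(-15, k(1))) = (-23221 + 8775)/((184*10)) = -14446/1840 = -14446*1/1840 = -7223/920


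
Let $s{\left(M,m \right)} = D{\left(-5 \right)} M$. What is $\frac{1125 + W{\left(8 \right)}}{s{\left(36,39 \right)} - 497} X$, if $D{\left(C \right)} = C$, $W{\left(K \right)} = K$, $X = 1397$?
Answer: $- \frac{1582801}{677} \approx -2338.0$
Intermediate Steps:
$s{\left(M,m \right)} = - 5 M$
$\frac{1125 + W{\left(8 \right)}}{s{\left(36,39 \right)} - 497} X = \frac{1125 + 8}{\left(-5\right) 36 - 497} \cdot 1397 = \frac{1133}{-180 - 497} \cdot 1397 = \frac{1133}{-677} \cdot 1397 = 1133 \left(- \frac{1}{677}\right) 1397 = \left(- \frac{1133}{677}\right) 1397 = - \frac{1582801}{677}$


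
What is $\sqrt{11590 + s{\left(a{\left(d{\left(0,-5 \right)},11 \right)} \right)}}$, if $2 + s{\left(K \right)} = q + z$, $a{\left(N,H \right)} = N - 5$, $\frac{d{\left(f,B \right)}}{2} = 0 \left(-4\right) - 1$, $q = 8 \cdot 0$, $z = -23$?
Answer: $3 \sqrt{1285} \approx 107.54$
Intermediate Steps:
$q = 0$
$d{\left(f,B \right)} = -2$ ($d{\left(f,B \right)} = 2 \left(0 \left(-4\right) - 1\right) = 2 \left(0 - 1\right) = 2 \left(-1\right) = -2$)
$a{\left(N,H \right)} = -5 + N$
$s{\left(K \right)} = -25$ ($s{\left(K \right)} = -2 + \left(0 - 23\right) = -2 - 23 = -25$)
$\sqrt{11590 + s{\left(a{\left(d{\left(0,-5 \right)},11 \right)} \right)}} = \sqrt{11590 - 25} = \sqrt{11565} = 3 \sqrt{1285}$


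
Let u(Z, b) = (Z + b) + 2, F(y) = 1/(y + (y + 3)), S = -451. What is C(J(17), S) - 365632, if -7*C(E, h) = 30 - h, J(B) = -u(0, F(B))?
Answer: -2559905/7 ≈ -3.6570e+5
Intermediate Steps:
F(y) = 1/(3 + 2*y) (F(y) = 1/(y + (3 + y)) = 1/(3 + 2*y))
u(Z, b) = 2 + Z + b
J(B) = -2 - 1/(3 + 2*B) (J(B) = -(2 + 0 + 1/(3 + 2*B)) = -(2 + 1/(3 + 2*B)) = -2 - 1/(3 + 2*B))
C(E, h) = -30/7 + h/7 (C(E, h) = -(30 - h)/7 = -30/7 + h/7)
C(J(17), S) - 365632 = (-30/7 + (⅐)*(-451)) - 365632 = (-30/7 - 451/7) - 365632 = -481/7 - 365632 = -2559905/7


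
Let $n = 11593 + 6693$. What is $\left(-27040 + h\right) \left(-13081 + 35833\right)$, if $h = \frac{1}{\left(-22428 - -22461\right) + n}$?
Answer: $- \frac{11270106708768}{18319} \approx -6.1521 \cdot 10^{8}$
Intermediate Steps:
$n = 18286$
$h = \frac{1}{18319}$ ($h = \frac{1}{\left(-22428 - -22461\right) + 18286} = \frac{1}{\left(-22428 + 22461\right) + 18286} = \frac{1}{33 + 18286} = \frac{1}{18319} \approx 5.4588 \cdot 10^{-5}$)
$\left(-27040 + h\right) \left(-13081 + 35833\right) = \left(-27040 + \frac{1}{18319}\right) \left(-13081 + 35833\right) = \left(- \frac{495345759}{18319}\right) 22752 = - \frac{11270106708768}{18319}$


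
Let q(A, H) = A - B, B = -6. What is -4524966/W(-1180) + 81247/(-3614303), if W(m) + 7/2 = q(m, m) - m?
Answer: -32709196783631/18071515 ≈ -1.8100e+6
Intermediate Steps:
q(A, H) = 6 + A (q(A, H) = A - 1*(-6) = A + 6 = 6 + A)
W(m) = 5/2 (W(m) = -7/2 + ((6 + m) - m) = -7/2 + 6 = 5/2)
-4524966/W(-1180) + 81247/(-3614303) = -4524966/5/2 + 81247/(-3614303) = -4524966*2/5 + 81247*(-1/3614303) = -9049932/5 - 81247/3614303 = -32709196783631/18071515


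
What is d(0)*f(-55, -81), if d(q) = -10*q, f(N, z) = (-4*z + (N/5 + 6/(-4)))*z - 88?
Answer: 0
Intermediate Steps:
f(N, z) = -88 + z*(-3/2 - 4*z + N/5) (f(N, z) = (-4*z + (N*(⅕) + 6*(-¼)))*z - 88 = (-4*z + (N/5 - 3/2))*z - 88 = (-4*z + (-3/2 + N/5))*z - 88 = (-3/2 - 4*z + N/5)*z - 88 = z*(-3/2 - 4*z + N/5) - 88 = -88 + z*(-3/2 - 4*z + N/5))
d(0)*f(-55, -81) = (-10*0)*(-88 - 4*(-81)² - 3/2*(-81) + (⅕)*(-55)*(-81)) = 0*(-88 - 4*6561 + 243/2 + 891) = 0*(-88 - 26244 + 243/2 + 891) = 0*(-50639/2) = 0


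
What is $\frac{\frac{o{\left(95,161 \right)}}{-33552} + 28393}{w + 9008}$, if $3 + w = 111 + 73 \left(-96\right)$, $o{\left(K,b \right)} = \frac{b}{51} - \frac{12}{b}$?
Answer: $\frac{7822142911187}{580744454976} \approx 13.469$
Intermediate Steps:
$o{\left(K,b \right)} = - \frac{12}{b} + \frac{b}{51}$ ($o{\left(K,b \right)} = b \frac{1}{51} - \frac{12}{b} = \frac{b}{51} - \frac{12}{b} = - \frac{12}{b} + \frac{b}{51}$)
$w = -6900$ ($w = -3 + \left(111 + 73 \left(-96\right)\right) = -3 + \left(111 - 7008\right) = -3 - 6897 = -6900$)
$\frac{\frac{o{\left(95,161 \right)}}{-33552} + 28393}{w + 9008} = \frac{\frac{- \frac{12}{161} + \frac{1}{51} \cdot 161}{-33552} + 28393}{-6900 + 9008} = \frac{\left(\left(-12\right) \frac{1}{161} + \frac{161}{51}\right) \left(- \frac{1}{33552}\right) + 28393}{2108} = \left(\left(- \frac{12}{161} + \frac{161}{51}\right) \left(- \frac{1}{33552}\right) + 28393\right) \frac{1}{2108} = \left(\frac{25309}{8211} \left(- \frac{1}{33552}\right) + 28393\right) \frac{1}{2108} = \left(- \frac{25309}{275495472} + 28393\right) \frac{1}{2108} = \frac{7822142911187}{275495472} \cdot \frac{1}{2108} = \frac{7822142911187}{580744454976}$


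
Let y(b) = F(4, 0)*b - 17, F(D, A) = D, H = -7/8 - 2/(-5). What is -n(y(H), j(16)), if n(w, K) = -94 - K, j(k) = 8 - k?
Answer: 86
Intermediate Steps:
H = -19/40 (H = -7*⅛ - 2*(-⅕) = -7/8 + ⅖ = -19/40 ≈ -0.47500)
y(b) = -17 + 4*b (y(b) = 4*b - 17 = -17 + 4*b)
-n(y(H), j(16)) = -(-94 - (8 - 1*16)) = -(-94 - (8 - 16)) = -(-94 - 1*(-8)) = -(-94 + 8) = -1*(-86) = 86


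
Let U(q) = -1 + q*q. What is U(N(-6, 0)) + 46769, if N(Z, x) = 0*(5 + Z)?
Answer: 46768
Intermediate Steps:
N(Z, x) = 0
U(q) = -1 + q²
U(N(-6, 0)) + 46769 = (-1 + 0²) + 46769 = (-1 + 0) + 46769 = -1 + 46769 = 46768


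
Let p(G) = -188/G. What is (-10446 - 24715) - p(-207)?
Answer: -7278515/207 ≈ -35162.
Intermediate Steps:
(-10446 - 24715) - p(-207) = (-10446 - 24715) - (-188)/(-207) = -35161 - (-188)*(-1)/207 = -35161 - 1*188/207 = -35161 - 188/207 = -7278515/207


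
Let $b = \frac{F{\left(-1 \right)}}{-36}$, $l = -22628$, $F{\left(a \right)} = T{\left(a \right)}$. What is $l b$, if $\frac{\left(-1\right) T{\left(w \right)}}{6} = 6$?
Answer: $-22628$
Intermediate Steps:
$T{\left(w \right)} = -36$ ($T{\left(w \right)} = \left(-6\right) 6 = -36$)
$F{\left(a \right)} = -36$
$b = 1$ ($b = - \frac{36}{-36} = \left(-36\right) \left(- \frac{1}{36}\right) = 1$)
$l b = \left(-22628\right) 1 = -22628$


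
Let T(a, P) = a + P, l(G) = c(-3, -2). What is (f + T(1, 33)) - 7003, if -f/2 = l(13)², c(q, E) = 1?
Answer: -6971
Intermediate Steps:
l(G) = 1
f = -2 (f = -2*1² = -2*1 = -2)
T(a, P) = P + a
(f + T(1, 33)) - 7003 = (-2 + (33 + 1)) - 7003 = (-2 + 34) - 7003 = 32 - 7003 = -6971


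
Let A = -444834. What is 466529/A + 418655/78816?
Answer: 24910338101/5843339424 ≈ 4.2630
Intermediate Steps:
466529/A + 418655/78816 = 466529/(-444834) + 418655/78816 = 466529*(-1/444834) + 418655*(1/78816) = -466529/444834 + 418655/78816 = 24910338101/5843339424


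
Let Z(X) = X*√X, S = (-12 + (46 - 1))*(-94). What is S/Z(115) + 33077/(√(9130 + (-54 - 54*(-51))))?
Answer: -3102*√115/13225 + 33077*√70/910 ≈ 301.60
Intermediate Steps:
S = -3102 (S = (-12 + 45)*(-94) = 33*(-94) = -3102)
Z(X) = X^(3/2)
S/Z(115) + 33077/(√(9130 + (-54 - 54*(-51)))) = -3102*√115/13225 + 33077/(√(9130 + (-54 - 54*(-51)))) = -3102*√115/13225 + 33077/(√(9130 + (-54 + 2754))) = -3102*√115/13225 + 33077/(√(9130 + 2700)) = -3102*√115/13225 + 33077/(√11830) = -3102*√115/13225 + 33077/((13*√70)) = -3102*√115/13225 + 33077*(√70/910) = -3102*√115/13225 + 33077*√70/910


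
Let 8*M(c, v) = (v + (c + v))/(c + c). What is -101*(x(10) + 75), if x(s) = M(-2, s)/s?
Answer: -1211091/160 ≈ -7569.3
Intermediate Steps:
M(c, v) = (c + 2*v)/(16*c) (M(c, v) = ((v + (c + v))/(c + c))/8 = ((c + 2*v)/((2*c)))/8 = ((c + 2*v)*(1/(2*c)))/8 = ((c + 2*v)/(2*c))/8 = (c + 2*v)/(16*c))
x(s) = (1/16 - s/16)/s (x(s) = ((1/16)*(-2 + 2*s)/(-2))/s = ((1/16)*(-1/2)*(-2 + 2*s))/s = (1/16 - s/16)/s)
-101*(x(10) + 75) = -101*((1/16)*(1 - 1*10)/10 + 75) = -101*((1/16)*(1/10)*(1 - 10) + 75) = -101*((1/16)*(1/10)*(-9) + 75) = -101*(-9/160 + 75) = -101*11991/160 = -1211091/160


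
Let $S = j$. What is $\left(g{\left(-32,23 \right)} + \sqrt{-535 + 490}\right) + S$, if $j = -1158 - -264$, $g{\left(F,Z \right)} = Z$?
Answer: $-871 + 3 i \sqrt{5} \approx -871.0 + 6.7082 i$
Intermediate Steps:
$j = -894$ ($j = -1158 + 264 = -894$)
$S = -894$
$\left(g{\left(-32,23 \right)} + \sqrt{-535 + 490}\right) + S = \left(23 + \sqrt{-535 + 490}\right) - 894 = \left(23 + \sqrt{-45}\right) - 894 = \left(23 + 3 i \sqrt{5}\right) - 894 = -871 + 3 i \sqrt{5}$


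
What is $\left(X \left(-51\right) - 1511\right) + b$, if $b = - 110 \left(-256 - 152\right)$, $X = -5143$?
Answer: $305662$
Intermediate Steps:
$b = 44880$ ($b = \left(-110\right) \left(-408\right) = 44880$)
$\left(X \left(-51\right) - 1511\right) + b = \left(\left(-5143\right) \left(-51\right) - 1511\right) + 44880 = \left(262293 - 1511\right) + 44880 = 260782 + 44880 = 305662$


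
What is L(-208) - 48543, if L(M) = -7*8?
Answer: -48599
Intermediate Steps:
L(M) = -56
L(-208) - 48543 = -56 - 48543 = -48599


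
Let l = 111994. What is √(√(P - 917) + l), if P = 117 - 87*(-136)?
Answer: √(111994 + 2*√2758) ≈ 334.81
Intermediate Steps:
P = 11949 (P = 117 + 11832 = 11949)
√(√(P - 917) + l) = √(√(11949 - 917) + 111994) = √(√11032 + 111994) = √(2*√2758 + 111994) = √(111994 + 2*√2758)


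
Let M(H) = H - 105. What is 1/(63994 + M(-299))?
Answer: 1/63590 ≈ 1.5726e-5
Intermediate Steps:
M(H) = -105 + H
1/(63994 + M(-299)) = 1/(63994 + (-105 - 299)) = 1/(63994 - 404) = 1/63590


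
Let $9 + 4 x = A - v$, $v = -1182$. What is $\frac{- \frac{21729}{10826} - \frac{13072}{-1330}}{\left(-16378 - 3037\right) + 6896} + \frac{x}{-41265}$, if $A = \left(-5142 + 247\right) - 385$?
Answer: $\frac{30147115883}{1242816463980} \approx 0.024257$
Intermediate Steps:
$A = -5280$ ($A = -4895 - 385 = -5280$)
$x = - \frac{4107}{4}$ ($x = - \frac{9}{4} + \frac{-5280 - -1182}{4} = - \frac{9}{4} + \frac{-5280 + 1182}{4} = - \frac{9}{4} + \frac{1}{4} \left(-4098\right) = - \frac{9}{4} - \frac{2049}{2} = - \frac{4107}{4} \approx -1026.8$)
$\frac{- \frac{21729}{10826} - \frac{13072}{-1330}}{\left(-16378 - 3037\right) + 6896} + \frac{x}{-41265} = \frac{- \frac{21729}{10826} - \frac{13072}{-1330}}{\left(-16378 - 3037\right) + 6896} - \frac{4107}{4 \left(-41265\right)} = \frac{\left(-21729\right) \frac{1}{10826} - - \frac{344}{35}}{-19415 + 6896} - - \frac{1369}{55020} = \frac{- \frac{21729}{10826} + \frac{344}{35}}{-12519} + \frac{1369}{55020} = \frac{2963629}{378910} \left(- \frac{1}{12519}\right) + \frac{1369}{55020} = - \frac{2963629}{4743574290} + \frac{1369}{55020} = \frac{30147115883}{1242816463980}$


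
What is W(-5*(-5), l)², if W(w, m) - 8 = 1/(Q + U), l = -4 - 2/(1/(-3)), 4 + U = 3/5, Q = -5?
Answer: 109561/1764 ≈ 62.109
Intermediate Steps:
U = -17/5 (U = -4 + 3/5 = -4 + 3*(⅕) = -4 + ⅗ = -17/5 ≈ -3.4000)
l = 2 (l = -4 - 2/(1*(-⅓)) = -4 - 2/(-⅓) = -4 - 2*(-3) = -4 - 1*(-6) = -4 + 6 = 2)
W(w, m) = 331/42 (W(w, m) = 8 + 1/(-5 - 17/5) = 8 + 1/(-42/5) = 8 - 5/42 = 331/42)
W(-5*(-5), l)² = (331/42)² = 109561/1764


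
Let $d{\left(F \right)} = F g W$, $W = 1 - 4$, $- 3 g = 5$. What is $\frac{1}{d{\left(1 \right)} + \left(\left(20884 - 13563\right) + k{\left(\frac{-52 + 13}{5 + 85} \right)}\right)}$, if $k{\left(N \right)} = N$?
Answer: $\frac{30}{219767} \approx 0.00013651$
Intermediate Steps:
$g = - \frac{5}{3}$ ($g = \left(- \frac{1}{3}\right) 5 = - \frac{5}{3} \approx -1.6667$)
$W = -3$
$d{\left(F \right)} = 5 F$ ($d{\left(F \right)} = F \left(- \frac{5}{3}\right) \left(-3\right) = - \frac{5 F}{3} \left(-3\right) = 5 F$)
$\frac{1}{d{\left(1 \right)} + \left(\left(20884 - 13563\right) + k{\left(\frac{-52 + 13}{5 + 85} \right)}\right)} = \frac{1}{5 \cdot 1 + \left(\left(20884 - 13563\right) + \frac{-52 + 13}{5 + 85}\right)} = \frac{1}{5 + \left(7321 - \frac{39}{90}\right)} = \frac{1}{5 + \left(7321 - \frac{13}{30}\right)} = \frac{1}{5 + \frac{219617}{30}} = \frac{1}{\frac{219767}{30}} = \frac{30}{219767}$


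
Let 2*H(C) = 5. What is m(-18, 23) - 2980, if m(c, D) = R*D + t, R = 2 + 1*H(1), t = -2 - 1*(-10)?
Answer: -5737/2 ≈ -2868.5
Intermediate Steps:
t = 8 (t = -2 + 10 = 8)
H(C) = 5/2 (H(C) = (½)*5 = 5/2)
R = 9/2 (R = 2 + 1*(5/2) = 2 + 5/2 = 9/2 ≈ 4.5000)
m(c, D) = 8 + 9*D/2 (m(c, D) = 9*D/2 + 8 = 8 + 9*D/2)
m(-18, 23) - 2980 = (8 + (9/2)*23) - 2980 = (8 + 207/2) - 2980 = 223/2 - 2980 = -5737/2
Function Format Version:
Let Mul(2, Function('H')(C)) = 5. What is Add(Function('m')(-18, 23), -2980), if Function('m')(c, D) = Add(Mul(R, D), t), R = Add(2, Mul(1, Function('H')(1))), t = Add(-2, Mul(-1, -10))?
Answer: Rational(-5737, 2) ≈ -2868.5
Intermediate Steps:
t = 8 (t = Add(-2, 10) = 8)
Function('H')(C) = Rational(5, 2) (Function('H')(C) = Mul(Rational(1, 2), 5) = Rational(5, 2))
R = Rational(9, 2) (R = Add(2, Mul(1, Rational(5, 2))) = Add(2, Rational(5, 2)) = Rational(9, 2) ≈ 4.5000)
Function('m')(c, D) = Add(8, Mul(Rational(9, 2), D)) (Function('m')(c, D) = Add(Mul(Rational(9, 2), D), 8) = Add(8, Mul(Rational(9, 2), D)))
Add(Function('m')(-18, 23), -2980) = Add(Add(8, Mul(Rational(9, 2), 23)), -2980) = Add(Add(8, Rational(207, 2)), -2980) = Add(Rational(223, 2), -2980) = Rational(-5737, 2)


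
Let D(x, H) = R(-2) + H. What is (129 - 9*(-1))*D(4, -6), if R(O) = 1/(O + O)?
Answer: -1725/2 ≈ -862.50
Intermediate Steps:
R(O) = 1/(2*O)
D(x, H) = -¼ + H (D(x, H) = (½)/(-2) + H = (½)*(-½) + H = -¼ + H)
(129 - 9*(-1))*D(4, -6) = (129 - 9*(-1))*(-¼ - 6) = (129 + 9)*(-25/4) = 138*(-25/4) = -1725/2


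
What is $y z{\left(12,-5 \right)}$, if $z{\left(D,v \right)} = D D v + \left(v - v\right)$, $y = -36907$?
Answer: $26573040$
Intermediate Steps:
$z{\left(D,v \right)} = v D^{2}$ ($z{\left(D,v \right)} = D^{2} v + 0 = v D^{2} + 0 = v D^{2}$)
$y z{\left(12,-5 \right)} = - 36907 \left(- 5 \cdot 12^{2}\right) = - 36907 \left(\left(-5\right) 144\right) = \left(-36907\right) \left(-720\right) = 26573040$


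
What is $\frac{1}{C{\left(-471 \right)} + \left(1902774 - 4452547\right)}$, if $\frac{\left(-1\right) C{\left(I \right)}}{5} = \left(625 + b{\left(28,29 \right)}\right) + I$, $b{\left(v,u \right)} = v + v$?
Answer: $- \frac{1}{2550823} \approx -3.9203 \cdot 10^{-7}$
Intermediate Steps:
$b{\left(v,u \right)} = 2 v$
$C{\left(I \right)} = -3405 - 5 I$ ($C{\left(I \right)} = - 5 \left(\left(625 + 2 \cdot 28\right) + I\right) = - 5 \left(\left(625 + 56\right) + I\right) = - 5 \left(681 + I\right) = -3405 - 5 I$)
$\frac{1}{C{\left(-471 \right)} + \left(1902774 - 4452547\right)} = \frac{1}{\left(-3405 - -2355\right) + \left(1902774 - 4452547\right)} = \frac{1}{\left(-3405 + 2355\right) + \left(1902774 - 4452547\right)} = \frac{1}{-1050 - 2549773} = \frac{1}{-2550823} = - \frac{1}{2550823}$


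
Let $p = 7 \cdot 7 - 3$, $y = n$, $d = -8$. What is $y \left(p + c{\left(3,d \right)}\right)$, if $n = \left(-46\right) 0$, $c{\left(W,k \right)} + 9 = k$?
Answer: $0$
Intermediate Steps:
$c{\left(W,k \right)} = -9 + k$
$n = 0$
$y = 0$
$p = 46$ ($p = 49 - 3 = 46$)
$y \left(p + c{\left(3,d \right)}\right) = 0 \left(46 - 17\right) = 0 \cdot 29 = 0$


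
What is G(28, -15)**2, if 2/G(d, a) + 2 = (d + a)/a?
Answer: 900/1849 ≈ 0.48675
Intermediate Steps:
G(d, a) = 2/(-2 + (a + d)/a) (G(d, a) = 2/(-2 + (d + a)/a) = 2/(-2 + (a + d)/a))
G(28, -15)**2 = (-2*(-15)/(-15 - 1*28))**2 = (-2*(-15)/(-15 - 28))**2 = (-2*(-15)/(-43))**2 = (-2*(-15)*(-1/43))**2 = (-30/43)**2 = 900/1849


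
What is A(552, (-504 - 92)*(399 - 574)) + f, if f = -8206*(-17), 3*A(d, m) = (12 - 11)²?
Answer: 418507/3 ≈ 1.3950e+5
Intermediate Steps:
A(d, m) = ⅓ (A(d, m) = (12 - 11)²/3 = (⅓)*1² = (⅓)*1 = ⅓)
f = 139502
A(552, (-504 - 92)*(399 - 574)) + f = ⅓ + 139502 = 418507/3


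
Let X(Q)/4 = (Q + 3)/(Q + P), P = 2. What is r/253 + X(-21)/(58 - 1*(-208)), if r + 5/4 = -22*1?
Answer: -198579/2557324 ≈ -0.077651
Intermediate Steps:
r = -93/4 (r = -5/4 - 22*1 = -5/4 - 22 = -93/4 ≈ -23.250)
X(Q) = 4*(3 + Q)/(2 + Q) (X(Q) = 4*((Q + 3)/(Q + 2)) = 4*((3 + Q)/(2 + Q)) = 4*(3 + Q)/(2 + Q))
r/253 + X(-21)/(58 - 1*(-208)) = -93/4/253 + (4*(3 - 21)/(2 - 21))/(58 - 1*(-208)) = -93/4*1/253 + (4*(-18)/(-19))/(58 + 208) = -93/1012 + (4*(-1/19)*(-18))/266 = -93/1012 + (72/19)*(1/266) = -93/1012 + 36/2527 = -198579/2557324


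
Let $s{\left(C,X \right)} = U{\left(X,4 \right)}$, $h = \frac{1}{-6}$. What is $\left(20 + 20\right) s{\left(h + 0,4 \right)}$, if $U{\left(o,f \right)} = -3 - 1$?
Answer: $-160$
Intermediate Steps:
$h = - \frac{1}{6} \approx -0.16667$
$U{\left(o,f \right)} = -4$ ($U{\left(o,f \right)} = -3 - 1 = -4$)
$s{\left(C,X \right)} = -4$
$\left(20 + 20\right) s{\left(h + 0,4 \right)} = \left(20 + 20\right) \left(-4\right) = 40 \left(-4\right) = -160$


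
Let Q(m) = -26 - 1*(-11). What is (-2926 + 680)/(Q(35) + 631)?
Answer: -1123/308 ≈ -3.6461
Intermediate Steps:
Q(m) = -15 (Q(m) = -26 + 11 = -15)
(-2926 + 680)/(Q(35) + 631) = (-2926 + 680)/(-15 + 631) = -2246/616 = -2246*1/616 = -1123/308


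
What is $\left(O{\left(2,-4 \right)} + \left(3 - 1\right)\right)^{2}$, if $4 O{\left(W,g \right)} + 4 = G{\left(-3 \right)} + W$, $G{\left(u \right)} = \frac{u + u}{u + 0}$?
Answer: $4$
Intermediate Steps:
$G{\left(u \right)} = 2$ ($G{\left(u \right)} = \frac{2 u}{u} = 2$)
$O{\left(W,g \right)} = - \frac{1}{2} + \frac{W}{4}$ ($O{\left(W,g \right)} = -1 + \frac{2 + W}{4} = -1 + \left(\frac{1}{2} + \frac{W}{4}\right) = - \frac{1}{2} + \frac{W}{4}$)
$\left(O{\left(2,-4 \right)} + \left(3 - 1\right)\right)^{2} = \left(\left(- \frac{1}{2} + \frac{1}{4} \cdot 2\right) + \left(3 - 1\right)\right)^{2} = \left(\left(- \frac{1}{2} + \frac{1}{2}\right) + \left(3 - 1\right)\right)^{2} = \left(0 + 2\right)^{2} = 2^{2} = 4$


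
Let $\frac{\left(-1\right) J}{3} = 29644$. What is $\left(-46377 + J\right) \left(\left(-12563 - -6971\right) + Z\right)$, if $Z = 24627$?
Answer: $-2575606815$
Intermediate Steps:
$J = -88932$ ($J = \left(-3\right) 29644 = -88932$)
$\left(-46377 + J\right) \left(\left(-12563 - -6971\right) + Z\right) = \left(-46377 - 88932\right) \left(\left(-12563 - -6971\right) + 24627\right) = - 135309 \left(\left(-12563 + 6971\right) + 24627\right) = - 135309 \left(-5592 + 24627\right) = \left(-135309\right) 19035 = -2575606815$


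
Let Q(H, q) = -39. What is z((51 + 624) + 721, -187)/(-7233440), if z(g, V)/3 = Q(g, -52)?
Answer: 117/7233440 ≈ 1.6175e-5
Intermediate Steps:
z(g, V) = -117 (z(g, V) = 3*(-39) = -117)
z((51 + 624) + 721, -187)/(-7233440) = -117/(-7233440) = -117*(-1/7233440) = 117/7233440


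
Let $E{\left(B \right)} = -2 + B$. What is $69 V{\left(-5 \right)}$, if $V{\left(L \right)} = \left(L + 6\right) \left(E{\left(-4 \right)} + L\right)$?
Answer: $-759$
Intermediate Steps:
$V{\left(L \right)} = \left(-6 + L\right) \left(6 + L\right)$ ($V{\left(L \right)} = \left(L + 6\right) \left(\left(-2 - 4\right) + L\right) = \left(6 + L\right) \left(-6 + L\right) = \left(-6 + L\right) \left(6 + L\right)$)
$69 V{\left(-5 \right)} = 69 \left(-36 + \left(-5\right)^{2}\right) = 69 \left(-36 + 25\right) = 69 \left(-11\right) = -759$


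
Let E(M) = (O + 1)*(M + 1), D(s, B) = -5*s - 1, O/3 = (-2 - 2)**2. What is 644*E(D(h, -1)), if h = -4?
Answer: 631120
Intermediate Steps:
O = 48 (O = 3*(-2 - 2)**2 = 3*(-4)**2 = 3*16 = 48)
D(s, B) = -1 - 5*s
E(M) = 49 + 49*M (E(M) = (48 + 1)*(M + 1) = 49*(1 + M) = 49 + 49*M)
644*E(D(h, -1)) = 644*(49 + 49*(-1 - 5*(-4))) = 644*(49 + 49*(-1 + 20)) = 644*(49 + 49*19) = 644*(49 + 931) = 644*980 = 631120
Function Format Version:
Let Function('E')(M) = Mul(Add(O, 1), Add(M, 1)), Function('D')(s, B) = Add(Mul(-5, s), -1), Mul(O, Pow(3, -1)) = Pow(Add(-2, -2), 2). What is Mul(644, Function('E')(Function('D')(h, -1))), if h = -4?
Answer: 631120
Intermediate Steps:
O = 48 (O = Mul(3, Pow(Add(-2, -2), 2)) = Mul(3, Pow(-4, 2)) = Mul(3, 16) = 48)
Function('D')(s, B) = Add(-1, Mul(-5, s))
Function('E')(M) = Add(49, Mul(49, M)) (Function('E')(M) = Mul(Add(48, 1), Add(M, 1)) = Mul(49, Add(1, M)) = Add(49, Mul(49, M)))
Mul(644, Function('E')(Function('D')(h, -1))) = Mul(644, Add(49, Mul(49, Add(-1, Mul(-5, -4))))) = Mul(644, Add(49, Mul(49, Add(-1, 20)))) = Mul(644, Add(49, Mul(49, 19))) = Mul(644, Add(49, 931)) = Mul(644, 980) = 631120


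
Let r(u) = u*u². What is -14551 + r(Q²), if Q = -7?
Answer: 103098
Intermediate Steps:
r(u) = u³
-14551 + r(Q²) = -14551 + ((-7)²)³ = -14551 + 49³ = -14551 + 117649 = 103098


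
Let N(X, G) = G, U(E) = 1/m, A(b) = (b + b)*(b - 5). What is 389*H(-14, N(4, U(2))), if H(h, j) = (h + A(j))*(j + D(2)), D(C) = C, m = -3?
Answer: -182830/27 ≈ -6771.5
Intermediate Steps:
A(b) = 2*b*(-5 + b) (A(b) = (2*b)*(-5 + b) = 2*b*(-5 + b))
U(E) = -⅓ (U(E) = 1/(-3) = -⅓)
H(h, j) = (2 + j)*(h + 2*j*(-5 + j)) (H(h, j) = (h + 2*j*(-5 + j))*(j + 2) = (h + 2*j*(-5 + j))*(2 + j) = (2 + j)*(h + 2*j*(-5 + j)))
389*H(-14, N(4, U(2))) = 389*(-20*(-⅓) - 6*(-⅓)² + 2*(-14) + 2*(-⅓)³ - 14*(-⅓)) = 389*(20/3 - 6*⅑ - 28 + 2*(-1/27) + 14/3) = 389*(20/3 - ⅔ - 28 - 2/27 + 14/3) = 389*(-470/27) = -182830/27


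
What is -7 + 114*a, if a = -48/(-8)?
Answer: 677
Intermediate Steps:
a = 6 (a = -48*(-⅛) = 6)
-7 + 114*a = -7 + 114*6 = -7 + 684 = 677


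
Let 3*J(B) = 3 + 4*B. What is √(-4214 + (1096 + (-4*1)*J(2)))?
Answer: I*√28194/3 ≈ 55.97*I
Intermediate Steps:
J(B) = 1 + 4*B/3 (J(B) = (3 + 4*B)/3 = 1 + 4*B/3)
√(-4214 + (1096 + (-4*1)*J(2))) = √(-4214 + (1096 + (-4*1)*(1 + (4/3)*2))) = √(-4214 + (1096 - 4*(1 + 8/3))) = √(-4214 + (1096 - 4*11/3)) = √(-4214 + (1096 - 44/3)) = √(-4214 + 3244/3) = √(-9398/3) = I*√28194/3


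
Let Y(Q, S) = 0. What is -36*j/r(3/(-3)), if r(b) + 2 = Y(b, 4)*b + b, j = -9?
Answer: -108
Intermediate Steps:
r(b) = -2 + b (r(b) = -2 + (0*b + b) = -2 + (0 + b) = -2 + b)
-36*j/r(3/(-3)) = -(-324)/(-2 + 3/(-3)) = -(-324)/(-2 + 3*(-⅓)) = -(-324)/(-2 - 1) = -(-324)/(-3) = -(-324)*(-1)/3 = -36*3 = -108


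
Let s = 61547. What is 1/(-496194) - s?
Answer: -30539252119/496194 ≈ -61547.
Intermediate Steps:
1/(-496194) - s = 1/(-496194) - 1*61547 = -1/496194 - 61547 = -30539252119/496194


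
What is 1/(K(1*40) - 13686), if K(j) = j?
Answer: -1/13646 ≈ -7.3282e-5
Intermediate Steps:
1/(K(1*40) - 13686) = 1/(1*40 - 13686) = 1/(40 - 13686) = 1/(-13646) = -1/13646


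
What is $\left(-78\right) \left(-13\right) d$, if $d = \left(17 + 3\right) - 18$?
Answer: $2028$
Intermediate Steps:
$d = 2$ ($d = 20 - 18 = 2$)
$\left(-78\right) \left(-13\right) d = \left(-78\right) \left(-13\right) 2 = 1014 \cdot 2 = 2028$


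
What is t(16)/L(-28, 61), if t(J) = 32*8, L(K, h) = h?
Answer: 256/61 ≈ 4.1967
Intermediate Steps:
t(J) = 256
t(16)/L(-28, 61) = 256/61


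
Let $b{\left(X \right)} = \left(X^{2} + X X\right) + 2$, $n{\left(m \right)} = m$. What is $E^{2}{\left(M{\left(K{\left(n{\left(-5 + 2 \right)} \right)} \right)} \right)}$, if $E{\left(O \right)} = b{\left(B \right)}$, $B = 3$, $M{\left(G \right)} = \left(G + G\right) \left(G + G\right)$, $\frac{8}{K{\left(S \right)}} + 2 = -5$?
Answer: $400$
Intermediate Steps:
$K{\left(S \right)} = - \frac{8}{7}$ ($K{\left(S \right)} = \frac{8}{-2 - 5} = \frac{8}{-7} = 8 \left(- \frac{1}{7}\right) = - \frac{8}{7}$)
$M{\left(G \right)} = 4 G^{2}$ ($M{\left(G \right)} = 2 G 2 G = 4 G^{2}$)
$b{\left(X \right)} = 2 + 2 X^{2}$ ($b{\left(X \right)} = \left(X^{2} + X^{2}\right) + 2 = 2 X^{2} + 2 = 2 + 2 X^{2}$)
$E{\left(O \right)} = 20$ ($E{\left(O \right)} = 2 + 2 \cdot 3^{2} = 2 + 2 \cdot 9 = 2 + 18 = 20$)
$E^{2}{\left(M{\left(K{\left(n{\left(-5 + 2 \right)} \right)} \right)} \right)} = 20^{2} = 400$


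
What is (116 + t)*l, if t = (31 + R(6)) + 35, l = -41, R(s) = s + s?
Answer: -7954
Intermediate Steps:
R(s) = 2*s
t = 78 (t = (31 + 2*6) + 35 = (31 + 12) + 35 = 43 + 35 = 78)
(116 + t)*l = (116 + 78)*(-41) = 194*(-41) = -7954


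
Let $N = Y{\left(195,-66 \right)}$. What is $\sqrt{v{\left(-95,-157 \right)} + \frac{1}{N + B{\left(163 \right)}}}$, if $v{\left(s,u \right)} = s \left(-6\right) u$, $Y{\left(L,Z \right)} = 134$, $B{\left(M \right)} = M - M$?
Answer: $\frac{i \sqrt{1606882306}}{134} \approx 299.15 i$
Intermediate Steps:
$B{\left(M \right)} = 0$
$v{\left(s,u \right)} = - 6 s u$
$N = 134$
$\sqrt{v{\left(-95,-157 \right)} + \frac{1}{N + B{\left(163 \right)}}} = \sqrt{\left(-6\right) \left(-95\right) \left(-157\right) + \frac{1}{134 + 0}} = \sqrt{-89490 + \frac{1}{134}} = \sqrt{- \frac{11991659}{134}} = \frac{i \sqrt{1606882306}}{134}$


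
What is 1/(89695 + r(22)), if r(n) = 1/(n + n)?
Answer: 44/3946581 ≈ 1.1149e-5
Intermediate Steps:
r(n) = 1/(2*n)
1/(89695 + r(22)) = 1/(89695 + (½)/22) = 1/(89695 + (½)*(1/22)) = 1/(89695 + 1/44) = 1/(3946581/44) = 44/3946581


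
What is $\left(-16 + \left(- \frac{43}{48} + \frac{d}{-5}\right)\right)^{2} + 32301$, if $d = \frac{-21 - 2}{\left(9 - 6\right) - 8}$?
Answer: $\frac{46970501641}{1440000} \approx 32618.0$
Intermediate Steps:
$d = \frac{23}{5}$ ($d = - \frac{23}{3 - 8} = - \frac{23}{-5} = \left(-23\right) \left(- \frac{1}{5}\right) = \frac{23}{5} \approx 4.6$)
$\left(-16 + \left(- \frac{43}{48} + \frac{d}{-5}\right)\right)^{2} + 32301 = \left(-16 + \left(- \frac{43}{48} + \frac{23}{5 \left(-5\right)}\right)\right)^{2} + 32301 = \left(-16 + \left(\left(-43\right) \frac{1}{48} + \frac{23}{5} \left(- \frac{1}{5}\right)\right)\right)^{2} + 32301 = \left(-16 - \frac{2179}{1200}\right)^{2} + 32301 = \left(- \frac{21379}{1200}\right)^{2} + 32301 = \frac{457061641}{1440000} + 32301 = \frac{46970501641}{1440000}$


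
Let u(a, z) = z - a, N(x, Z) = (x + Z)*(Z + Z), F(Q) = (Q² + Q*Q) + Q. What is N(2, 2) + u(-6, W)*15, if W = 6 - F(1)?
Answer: 151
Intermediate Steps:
F(Q) = Q + 2*Q² (F(Q) = (Q² + Q²) + Q = 2*Q² + Q = Q + 2*Q²)
W = 3 (W = 6 - (1 + 2*1) = 6 - (1 + 2) = 6 - 3 = 3)
N(x, Z) = 2*Z*(Z + x) (N(x, Z) = (Z + x)*(2*Z) = 2*Z*(Z + x))
N(2, 2) + u(-6, W)*15 = 2*2*(2 + 2) + (3 - 1*(-6))*15 = 2*2*4 + (3 + 6)*15 = 16 + 9*15 = 16 + 135 = 151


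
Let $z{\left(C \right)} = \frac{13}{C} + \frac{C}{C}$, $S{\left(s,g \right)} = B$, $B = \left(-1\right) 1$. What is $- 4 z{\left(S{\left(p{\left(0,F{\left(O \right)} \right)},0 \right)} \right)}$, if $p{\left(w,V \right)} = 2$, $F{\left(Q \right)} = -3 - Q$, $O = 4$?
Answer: $48$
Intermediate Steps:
$B = -1$
$S{\left(s,g \right)} = -1$
$z{\left(C \right)} = 1 + \frac{13}{C}$ ($z{\left(C \right)} = \frac{13}{C} + 1 = 1 + \frac{13}{C}$)
$- 4 z{\left(S{\left(p{\left(0,F{\left(O \right)} \right)},0 \right)} \right)} = - 4 \frac{13 - 1}{-1} = - 4 \left(\left(-1\right) 12\right) = \left(-4\right) \left(-12\right) = 48$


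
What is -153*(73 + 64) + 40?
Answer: -20921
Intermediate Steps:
-153*(73 + 64) + 40 = -153*137 + 40 = -20961 + 40 = -20921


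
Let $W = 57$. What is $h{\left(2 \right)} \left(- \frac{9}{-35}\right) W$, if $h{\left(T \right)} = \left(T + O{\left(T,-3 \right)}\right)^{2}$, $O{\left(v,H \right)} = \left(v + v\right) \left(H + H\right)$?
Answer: $\frac{248292}{35} \approx 7094.1$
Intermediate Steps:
$O{\left(v,H \right)} = 4 H v$ ($O{\left(v,H \right)} = 2 v 2 H = 4 H v$)
$h{\left(T \right)} = 121 T^{2}$ ($h{\left(T \right)} = \left(T + 4 \left(-3\right) T\right)^{2} = \left(T - 12 T\right)^{2} = \left(- 11 T\right)^{2} = 121 T^{2}$)
$h{\left(2 \right)} \left(- \frac{9}{-35}\right) W = 121 \cdot 2^{2} \left(- \frac{9}{-35}\right) 57 = 121 \cdot 4 \left(\left(-9\right) \left(- \frac{1}{35}\right)\right) 57 = 484 \cdot \frac{9}{35} \cdot 57 = \frac{4356}{35} \cdot 57 = \frac{248292}{35}$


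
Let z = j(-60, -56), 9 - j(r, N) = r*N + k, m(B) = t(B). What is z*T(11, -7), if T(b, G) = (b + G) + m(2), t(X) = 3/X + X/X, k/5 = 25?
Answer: -22594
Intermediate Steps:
k = 125 (k = 5*25 = 125)
t(X) = 1 + 3/X (t(X) = 3/X + 1 = 1 + 3/X)
m(B) = (3 + B)/B
j(r, N) = -116 - N*r (j(r, N) = 9 - (r*N + 125) = 9 - (N*r + 125) = 9 - (125 + N*r) = 9 + (-125 - N*r) = -116 - N*r)
T(b, G) = 5/2 + G + b (T(b, G) = (b + G) + (3 + 2)/2 = (G + b) + (1/2)*5 = (G + b) + 5/2 = 5/2 + G + b)
z = -3476 (z = -116 - 1*(-56)*(-60) = -116 - 3360 = -3476)
z*T(11, -7) = -3476*(5/2 - 7 + 11) = -3476*13/2 = -22594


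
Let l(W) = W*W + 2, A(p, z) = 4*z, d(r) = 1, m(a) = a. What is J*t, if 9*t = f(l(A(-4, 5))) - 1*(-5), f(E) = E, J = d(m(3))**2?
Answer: 407/9 ≈ 45.222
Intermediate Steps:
l(W) = 2 + W**2 (l(W) = W**2 + 2 = 2 + W**2)
J = 1 (J = 1**2 = 1)
t = 407/9 (t = ((2 + (4*5)**2) - 1*(-5))/9 = ((2 + 20**2) + 5)/9 = ((2 + 400) + 5)/9 = (402 + 5)/9 = (1/9)*407 = 407/9 ≈ 45.222)
J*t = 1*(407/9) = 407/9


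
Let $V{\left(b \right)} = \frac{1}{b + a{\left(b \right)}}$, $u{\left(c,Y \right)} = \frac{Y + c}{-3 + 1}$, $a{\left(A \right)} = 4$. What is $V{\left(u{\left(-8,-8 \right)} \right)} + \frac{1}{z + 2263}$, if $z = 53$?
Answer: $\frac{97}{1158} \approx 0.083765$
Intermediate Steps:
$u{\left(c,Y \right)} = - \frac{Y}{2} - \frac{c}{2}$ ($u{\left(c,Y \right)} = \frac{Y + c}{-2} = \left(Y + c\right) \left(- \frac{1}{2}\right) = - \frac{Y}{2} - \frac{c}{2}$)
$V{\left(b \right)} = \frac{1}{4 + b}$ ($V{\left(b \right)} = \frac{1}{b + 4} = \frac{1}{4 + b}$)
$V{\left(u{\left(-8,-8 \right)} \right)} + \frac{1}{z + 2263} = \frac{1}{4 - -8} + \frac{1}{53 + 2263} = \frac{1}{4 + \left(4 + 4\right)} + \frac{1}{2316} = \frac{1}{4 + 8} + \frac{1}{2316} = \frac{1}{12} + \frac{1}{2316} = \frac{97}{1158}$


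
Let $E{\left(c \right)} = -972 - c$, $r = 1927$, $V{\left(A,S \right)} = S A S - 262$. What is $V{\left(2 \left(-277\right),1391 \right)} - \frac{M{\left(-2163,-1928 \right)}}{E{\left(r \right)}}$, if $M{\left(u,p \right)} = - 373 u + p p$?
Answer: $- \frac{3107504126081}{2899} \approx -1.0719 \cdot 10^{9}$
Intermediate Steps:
$M{\left(u,p \right)} = p^{2} - 373 u$ ($M{\left(u,p \right)} = - 373 u + p^{2} = p^{2} - 373 u$)
$V{\left(A,S \right)} = -262 + A S^{2}$ ($V{\left(A,S \right)} = A S S - 262 = A S^{2} - 262 = -262 + A S^{2}$)
$V{\left(2 \left(-277\right),1391 \right)} - \frac{M{\left(-2163,-1928 \right)}}{E{\left(r \right)}} = \left(-262 + 2 \left(-277\right) 1391^{2}\right) - \frac{\left(-1928\right)^{2} - -806799}{-972 - 1927} = \left(-262 - 1071924074\right) - \frac{3717184 + 806799}{-972 - 1927} = \left(-262 - 1071924074\right) - \frac{4523983}{-2899} = -1071924336 - 4523983 \left(- \frac{1}{2899}\right) = -1071924336 - - \frac{4523983}{2899} = -1071924336 + \frac{4523983}{2899} = - \frac{3107504126081}{2899}$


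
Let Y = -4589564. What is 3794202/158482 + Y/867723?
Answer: 1282476530099/68759238243 ≈ 18.652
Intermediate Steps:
3794202/158482 + Y/867723 = 3794202/158482 - 4589564/867723 = 3794202*(1/158482) - 4589564*1/867723 = 1897101/79241 - 4589564/867723 = 1282476530099/68759238243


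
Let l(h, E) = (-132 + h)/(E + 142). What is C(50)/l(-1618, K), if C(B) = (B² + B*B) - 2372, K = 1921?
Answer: -2710782/875 ≈ -3098.0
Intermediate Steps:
l(h, E) = (-132 + h)/(142 + E)
C(B) = -2372 + 2*B² (C(B) = (B² + B²) - 2372 = 2*B² - 2372 = -2372 + 2*B²)
C(50)/l(-1618, K) = (-2372 + 2*50²)/(((-132 - 1618)/(142 + 1921))) = (-2372 + 2*2500)/((-1750/2063)) = (-2372 + 5000)/(((1/2063)*(-1750))) = 2628/(-1750/2063) = 2628*(-2063/1750) = -2710782/875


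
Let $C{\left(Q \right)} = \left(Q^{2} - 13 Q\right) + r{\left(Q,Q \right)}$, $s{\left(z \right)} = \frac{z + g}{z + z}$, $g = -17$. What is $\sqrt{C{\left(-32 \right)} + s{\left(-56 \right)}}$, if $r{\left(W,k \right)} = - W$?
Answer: $\frac{\sqrt{1154559}}{28} \approx 38.375$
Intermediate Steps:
$s{\left(z \right)} = \frac{-17 + z}{2 z}$ ($s{\left(z \right)} = \frac{z - 17}{z + z} = \frac{-17 + z}{2 z}$)
$C{\left(Q \right)} = Q^{2} - 14 Q$ ($C{\left(Q \right)} = \left(Q^{2} - 13 Q\right) - Q = Q^{2} - 14 Q$)
$\sqrt{C{\left(-32 \right)} + s{\left(-56 \right)}} = \sqrt{- 32 \left(-14 - 32\right) + \frac{-17 - 56}{2 \left(-56\right)}} = \sqrt{\left(-32\right) \left(-46\right) + \frac{1}{2} \left(- \frac{1}{56}\right) \left(-73\right)} = \sqrt{1472 + \frac{73}{112}} = \sqrt{\frac{164937}{112}} = \frac{\sqrt{1154559}}{28}$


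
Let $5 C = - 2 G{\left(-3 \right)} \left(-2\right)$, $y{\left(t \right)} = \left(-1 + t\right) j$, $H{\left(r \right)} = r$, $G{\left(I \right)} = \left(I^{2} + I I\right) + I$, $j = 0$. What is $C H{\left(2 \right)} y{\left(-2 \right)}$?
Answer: $0$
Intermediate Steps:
$G{\left(I \right)} = I + 2 I^{2}$ ($G{\left(I \right)} = \left(I^{2} + I^{2}\right) + I = 2 I^{2} + I = I + 2 I^{2}$)
$y{\left(t \right)} = 0$ ($y{\left(t \right)} = \left(-1 + t\right) 0 = 0$)
$C = 12$ ($C = \frac{- 2 \left(- 3 \left(1 + 2 \left(-3\right)\right)\right) \left(-2\right)}{5} = \frac{- 2 \left(- 3 \left(1 - 6\right)\right) \left(-2\right)}{5} = \frac{- 2 \left(\left(-3\right) \left(-5\right)\right) \left(-2\right)}{5} = \frac{\left(-2\right) 15 \left(-2\right)}{5} = \frac{\left(-30\right) \left(-2\right)}{5} = \frac{1}{5} \cdot 60 = 12$)
$C H{\left(2 \right)} y{\left(-2 \right)} = 12 \cdot 2 \cdot 0 = 24 \cdot 0 = 0$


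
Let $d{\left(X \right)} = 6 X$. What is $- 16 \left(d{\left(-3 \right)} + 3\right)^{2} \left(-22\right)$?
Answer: $79200$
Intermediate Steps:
$- 16 \left(d{\left(-3 \right)} + 3\right)^{2} \left(-22\right) = - 16 \left(6 \left(-3\right) + 3\right)^{2} \left(-22\right) = - 16 \left(-18 + 3\right)^{2} \left(-22\right) = - 16 \left(-15\right)^{2} \left(-22\right) = \left(-16\right) 225 \left(-22\right) = \left(-3600\right) \left(-22\right) = 79200$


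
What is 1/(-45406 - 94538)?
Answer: -1/139944 ≈ -7.1457e-6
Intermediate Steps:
1/(-45406 - 94538) = 1/(-139944) = -1/139944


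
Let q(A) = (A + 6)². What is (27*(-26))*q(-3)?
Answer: -6318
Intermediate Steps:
q(A) = (6 + A)²
(27*(-26))*q(-3) = (27*(-26))*(6 - 3)² = -702*3² = -702*9 = -6318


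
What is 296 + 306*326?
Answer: 100052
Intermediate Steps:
296 + 306*326 = 296 + 99756 = 100052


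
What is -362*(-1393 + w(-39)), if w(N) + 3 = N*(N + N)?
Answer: -595852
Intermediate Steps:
w(N) = -3 + 2*N² (w(N) = -3 + N*(N + N) = -3 + N*(2*N) = -3 + 2*N²)
-362*(-1393 + w(-39)) = -362*(-1393 + (-3 + 2*(-39)²)) = -362*(-1393 + (-3 + 2*1521)) = -362*(-1393 + (-3 + 3042)) = -362*(-1393 + 3039) = -362*1646 = -595852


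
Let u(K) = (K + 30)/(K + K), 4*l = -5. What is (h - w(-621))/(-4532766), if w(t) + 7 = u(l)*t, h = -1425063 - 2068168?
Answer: 2333577/3021844 ≈ 0.77224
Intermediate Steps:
l = -5/4 (l = (1/4)*(-5) = -5/4 ≈ -1.2500)
h = -3493231
u(K) = (30 + K)/(2*K) (u(K) = (30 + K)/((2*K)) = (30 + K)*(1/(2*K)) = (30 + K)/(2*K))
w(t) = -7 - 23*t/2 (w(t) = -7 + ((30 - 5/4)/(2*(-5/4)))*t = -7 + ((1/2)*(-4/5)*(115/4))*t = -7 - 23*t/2)
(h - w(-621))/(-4532766) = (-3493231 - (-7 - 23/2*(-621)))/(-4532766) = (-3493231 - (-7 + 14283/2))*(-1/4532766) = (-3493231 - 1*14269/2)*(-1/4532766) = (-3493231 - 14269/2)*(-1/4532766) = -7000731/2*(-1/4532766) = 2333577/3021844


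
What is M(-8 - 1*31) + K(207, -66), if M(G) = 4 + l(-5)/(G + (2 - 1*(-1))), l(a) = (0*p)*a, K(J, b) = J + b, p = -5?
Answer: 145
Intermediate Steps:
l(a) = 0 (l(a) = (0*(-5))*a = 0*a = 0)
M(G) = 4 (M(G) = 4 + 0/(G + (2 - 1*(-1))) = 4 + 0/(G + (2 + 1)) = 4 + 0/(G + 3) = 4 + 0/(3 + G) = 4 + 0 = 4)
M(-8 - 1*31) + K(207, -66) = 4 + (207 - 66) = 4 + 141 = 145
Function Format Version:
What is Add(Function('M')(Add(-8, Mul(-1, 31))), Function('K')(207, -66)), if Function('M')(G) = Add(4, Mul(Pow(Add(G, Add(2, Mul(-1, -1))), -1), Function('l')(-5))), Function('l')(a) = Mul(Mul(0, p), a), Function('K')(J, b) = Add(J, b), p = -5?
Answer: 145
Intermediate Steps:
Function('l')(a) = 0 (Function('l')(a) = Mul(Mul(0, -5), a) = Mul(0, a) = 0)
Function('M')(G) = 4 (Function('M')(G) = Add(4, Mul(Pow(Add(G, Add(2, Mul(-1, -1))), -1), 0)) = Add(4, Mul(Pow(Add(G, Add(2, 1)), -1), 0)) = Add(4, Mul(Pow(Add(G, 3), -1), 0)) = Add(4, Mul(Pow(Add(3, G), -1), 0)) = Add(4, 0) = 4)
Add(Function('M')(Add(-8, Mul(-1, 31))), Function('K')(207, -66)) = Add(4, Add(207, -66)) = Add(4, 141) = 145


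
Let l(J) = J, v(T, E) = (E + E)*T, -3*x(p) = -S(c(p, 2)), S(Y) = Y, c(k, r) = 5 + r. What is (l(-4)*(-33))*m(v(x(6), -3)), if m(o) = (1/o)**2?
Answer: 33/49 ≈ 0.67347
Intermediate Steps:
x(p) = 7/3 (x(p) = -(-1)*(5 + 2)/3 = -(-1)*7/3 = -1/3*(-7) = 7/3)
v(T, E) = 2*E*T (v(T, E) = (2*E)*T = 2*E*T)
m(o) = o**(-2)
(l(-4)*(-33))*m(v(x(6), -3)) = (-4*(-33))/(2*(-3)*(7/3))**2 = 132/(-14)**2 = 132*(1/196) = 33/49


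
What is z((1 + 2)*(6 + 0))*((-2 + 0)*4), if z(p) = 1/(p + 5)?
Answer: -8/23 ≈ -0.34783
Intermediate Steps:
z(p) = 1/(5 + p)
z((1 + 2)*(6 + 0))*((-2 + 0)*4) = ((-2 + 0)*4)/(5 + (1 + 2)*(6 + 0)) = (-2*4)/(5 + 3*6) = -8/(5 + 18) = -8/23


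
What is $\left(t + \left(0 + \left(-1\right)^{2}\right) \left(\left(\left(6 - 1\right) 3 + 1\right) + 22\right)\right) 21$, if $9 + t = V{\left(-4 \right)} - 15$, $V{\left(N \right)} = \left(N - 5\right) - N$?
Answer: $189$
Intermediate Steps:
$V{\left(N \right)} = -5$ ($V{\left(N \right)} = \left(N - 5\right) - N = \left(-5 + N\right) - N = -5$)
$t = -29$ ($t = -9 - 20 = -29$)
$\left(t + \left(0 + \left(-1\right)^{2}\right) \left(\left(\left(6 - 1\right) 3 + 1\right) + 22\right)\right) 21 = \left(-29 + \left(0 + \left(-1\right)^{2}\right) \left(\left(\left(6 - 1\right) 3 + 1\right) + 22\right)\right) 21 = \left(-29 + \left(0 + 1\right) \left(\left(5 \cdot 3 + 1\right) + 22\right)\right) 21 = \left(-29 + 1 \left(\left(15 + 1\right) + 22\right)\right) 21 = \left(-29 + 1 \left(16 + 22\right)\right) 21 = \left(-29 + 1 \cdot 38\right) 21 = \left(-29 + 38\right) 21 = 9 \cdot 21 = 189$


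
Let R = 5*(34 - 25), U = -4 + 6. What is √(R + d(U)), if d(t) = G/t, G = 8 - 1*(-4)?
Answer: √51 ≈ 7.1414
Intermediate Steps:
U = 2
G = 12 (G = 8 + 4 = 12)
R = 45 (R = 5*9 = 45)
d(t) = 12/t
√(R + d(U)) = √(45 + 12/2) = √(45 + 12*(½)) = √(45 + 6) = √51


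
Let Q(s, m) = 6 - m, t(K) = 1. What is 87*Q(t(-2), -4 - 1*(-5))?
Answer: 435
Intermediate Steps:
87*Q(t(-2), -4 - 1*(-5)) = 87*(6 - (-4 - 1*(-5))) = 87*(6 - (-4 + 5)) = 87*(6 - 1*1) = 87*(6 - 1) = 87*5 = 435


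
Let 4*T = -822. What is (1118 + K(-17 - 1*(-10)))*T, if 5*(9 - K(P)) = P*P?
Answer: -1147923/5 ≈ -2.2958e+5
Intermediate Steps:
T = -411/2 (T = (¼)*(-822) = -411/2 ≈ -205.50)
K(P) = 9 - P²/5 (K(P) = 9 - P*P/5 = 9 - P²/5)
(1118 + K(-17 - 1*(-10)))*T = (1118 + (9 - (-17 - 1*(-10))²/5))*(-411/2) = (1118 + (9 - (-17 + 10)²/5))*(-411/2) = (1118 + (9 - ⅕*(-7)²))*(-411/2) = (1118 + (9 - ⅕*49))*(-411/2) = (1118 + (9 - 49/5))*(-411/2) = (1118 - ⅘)*(-411/2) = (5586/5)*(-411/2) = -1147923/5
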